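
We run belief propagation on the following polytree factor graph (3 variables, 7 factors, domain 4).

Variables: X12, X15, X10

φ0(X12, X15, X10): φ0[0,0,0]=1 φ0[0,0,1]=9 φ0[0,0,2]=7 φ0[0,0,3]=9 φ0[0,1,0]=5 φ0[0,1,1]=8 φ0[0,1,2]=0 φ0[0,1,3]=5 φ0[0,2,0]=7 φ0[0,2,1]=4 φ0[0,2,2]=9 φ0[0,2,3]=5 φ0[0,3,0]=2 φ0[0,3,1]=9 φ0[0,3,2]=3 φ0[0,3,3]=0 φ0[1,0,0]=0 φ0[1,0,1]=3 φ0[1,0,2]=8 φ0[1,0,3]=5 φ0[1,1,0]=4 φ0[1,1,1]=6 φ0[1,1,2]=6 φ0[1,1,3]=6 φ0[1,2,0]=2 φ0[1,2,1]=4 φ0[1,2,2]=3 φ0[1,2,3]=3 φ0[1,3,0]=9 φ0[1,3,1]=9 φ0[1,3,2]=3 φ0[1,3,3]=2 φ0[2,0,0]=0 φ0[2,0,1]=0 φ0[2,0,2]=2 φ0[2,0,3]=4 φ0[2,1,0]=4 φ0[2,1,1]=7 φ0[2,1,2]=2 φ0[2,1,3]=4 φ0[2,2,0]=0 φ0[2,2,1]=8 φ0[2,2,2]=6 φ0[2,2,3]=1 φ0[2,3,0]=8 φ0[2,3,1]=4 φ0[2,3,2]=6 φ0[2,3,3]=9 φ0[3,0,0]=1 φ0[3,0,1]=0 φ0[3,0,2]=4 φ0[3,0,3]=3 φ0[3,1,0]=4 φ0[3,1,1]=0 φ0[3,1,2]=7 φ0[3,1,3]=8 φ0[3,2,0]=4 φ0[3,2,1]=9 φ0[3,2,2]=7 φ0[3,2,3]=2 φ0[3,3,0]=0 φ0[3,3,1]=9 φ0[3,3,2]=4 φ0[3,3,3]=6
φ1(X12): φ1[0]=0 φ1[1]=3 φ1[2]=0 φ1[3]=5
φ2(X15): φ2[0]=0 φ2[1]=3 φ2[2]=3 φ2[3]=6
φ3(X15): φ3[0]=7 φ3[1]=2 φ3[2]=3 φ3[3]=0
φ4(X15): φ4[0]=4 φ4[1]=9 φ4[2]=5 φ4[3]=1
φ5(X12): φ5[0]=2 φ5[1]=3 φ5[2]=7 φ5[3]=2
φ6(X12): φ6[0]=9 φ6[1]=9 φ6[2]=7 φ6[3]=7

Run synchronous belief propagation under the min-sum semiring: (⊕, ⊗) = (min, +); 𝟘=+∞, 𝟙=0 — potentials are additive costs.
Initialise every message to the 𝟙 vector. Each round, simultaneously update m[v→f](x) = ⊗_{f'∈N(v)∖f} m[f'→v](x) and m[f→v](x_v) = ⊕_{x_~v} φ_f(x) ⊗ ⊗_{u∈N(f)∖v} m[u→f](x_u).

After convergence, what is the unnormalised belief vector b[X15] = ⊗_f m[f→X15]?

init: all messages = 𝟙 over 4 values
r1 m[φ0→X12] = [0, 0, 0, 0]
r1 m[φ0→X15] = [0, 0, 0, 0]
r1 m[φ0→X10] = [0, 0, 0, 0]
r1 m[φ1→X12] = [0, 3, 0, 5]
r1 m[φ2→X15] = [0, 3, 3, 6]
r1 m[φ3→X15] = [7, 2, 3, 0]
r1 m[φ4→X15] = [4, 9, 5, 1]
r1 m[φ5→X12] = [2, 3, 7, 2]
r1 m[φ6→X12] = [9, 9, 7, 7]
r1 m[X12→φ0] = [0, 0, 0, 0]
r1 m[X12→φ1] = [0, 0, 0, 0]
r1 m[X12→φ5] = [0, 0, 0, 0]
r1 m[X12→φ6] = [0, 0, 0, 0]
r1 m[X15→φ0] = [0, 0, 0, 0]
r1 m[X15→φ2] = [0, 0, 0, 0]
r1 m[X15→φ3] = [0, 0, 0, 0]
r1 m[X15→φ4] = [0, 0, 0, 0]
r1 m[X10→φ0] = [0, 0, 0, 0]
r2 m[φ0→X12] = [0, 0, 0, 0]
r2 m[φ0→X15] = [0, 0, 0, 0]
r2 m[φ0→X10] = [0, 0, 0, 0]
r2 m[φ1→X12] = [0, 3, 0, 5]
r2 m[φ2→X15] = [0, 3, 3, 6]
r2 m[φ3→X15] = [7, 2, 3, 0]
r2 m[φ4→X15] = [4, 9, 5, 1]
r2 m[φ5→X12] = [2, 3, 7, 2]
r2 m[φ6→X12] = [9, 9, 7, 7]
r2 m[X12→φ0] = [11, 15, 14, 14]
r2 m[X12→φ1] = [11, 12, 14, 9]
r2 m[X12→φ5] = [9, 12, 7, 12]
r2 m[X12→φ6] = [2, 6, 7, 7]
r2 m[X15→φ0] = [11, 14, 11, 7]
r2 m[X15→φ2] = [11, 11, 8, 1]
r2 m[X15→φ3] = [4, 12, 8, 7]
r2 m[X15→φ4] = [7, 5, 6, 6]
r2 m[X10→φ0] = [0, 0, 0, 0]
r3 m[φ0→X12] = [7, 9, 11, 7]
r3 m[φ0→X15] = [12, 11, 14, 11]
r3 m[φ0→X10] = [20, 25, 21, 18]
r3 m[φ1→X12] = [0, 3, 0, 5]
r3 m[φ2→X15] = [0, 3, 3, 6]
r3 m[φ3→X15] = [7, 2, 3, 0]
r3 m[φ4→X15] = [4, 9, 5, 1]
r3 m[φ5→X12] = [2, 3, 7, 2]
r3 m[φ6→X12] = [9, 9, 7, 7]
r3 m[X12→φ0] = [11, 15, 14, 14]
r3 m[X12→φ1] = [11, 12, 14, 9]
r3 m[X12→φ5] = [9, 12, 7, 12]
r3 m[X12→φ6] = [2, 6, 7, 7]
r3 m[X15→φ0] = [11, 14, 11, 7]
r3 m[X15→φ2] = [11, 11, 8, 1]
r3 m[X15→φ3] = [4, 12, 8, 7]
r3 m[X15→φ4] = [7, 5, 6, 6]
r3 m[X10→φ0] = [0, 0, 0, 0]
r4 m[φ0→X12] = [7, 9, 11, 7]
r4 m[φ0→X15] = [12, 11, 14, 11]
r4 m[φ0→X10] = [20, 25, 21, 18]
r4 m[φ1→X12] = [0, 3, 0, 5]
r4 m[φ2→X15] = [0, 3, 3, 6]
r4 m[φ3→X15] = [7, 2, 3, 0]
r4 m[φ4→X15] = [4, 9, 5, 1]
r4 m[φ5→X12] = [2, 3, 7, 2]
r4 m[φ6→X12] = [9, 9, 7, 7]
r4 m[X12→φ0] = [11, 15, 14, 14]
r4 m[X12→φ1] = [18, 21, 25, 16]
r4 m[X12→φ5] = [16, 21, 18, 19]
r4 m[X12→φ6] = [9, 15, 18, 14]
r4 m[X15→φ0] = [11, 14, 11, 7]
r4 m[X15→φ2] = [23, 22, 22, 12]
r4 m[X15→φ3] = [16, 23, 22, 18]
r4 m[X15→φ4] = [19, 16, 20, 17]
r4 m[X10→φ0] = [0, 0, 0, 0]
r5 m[φ0→X12] = [7, 9, 11, 7]
r5 m[φ0→X15] = [12, 11, 14, 11]
r5 m[φ0→X10] = [20, 25, 21, 18]
r5 m[φ1→X12] = [0, 3, 0, 5]
r5 m[φ2→X15] = [0, 3, 3, 6]
r5 m[φ3→X15] = [7, 2, 3, 0]
r5 m[φ4→X15] = [4, 9, 5, 1]
r5 m[φ5→X12] = [2, 3, 7, 2]
r5 m[φ6→X12] = [9, 9, 7, 7]
r5 m[X12→φ0] = [11, 15, 14, 14]
r5 m[X12→φ1] = [18, 21, 25, 16]
r5 m[X12→φ5] = [16, 21, 18, 19]
r5 m[X12→φ6] = [9, 15, 18, 14]
r5 m[X15→φ0] = [11, 14, 11, 7]
r5 m[X15→φ2] = [23, 22, 22, 12]
r5 m[X15→φ3] = [16, 23, 22, 18]
r5 m[X15→φ4] = [19, 16, 20, 17]
r5 m[X10→φ0] = [0, 0, 0, 0]
fixed point reached at round 5
b[X15] = ⊗ incoming = [23, 25, 25, 18]

b[X15] = [23, 25, 25, 18]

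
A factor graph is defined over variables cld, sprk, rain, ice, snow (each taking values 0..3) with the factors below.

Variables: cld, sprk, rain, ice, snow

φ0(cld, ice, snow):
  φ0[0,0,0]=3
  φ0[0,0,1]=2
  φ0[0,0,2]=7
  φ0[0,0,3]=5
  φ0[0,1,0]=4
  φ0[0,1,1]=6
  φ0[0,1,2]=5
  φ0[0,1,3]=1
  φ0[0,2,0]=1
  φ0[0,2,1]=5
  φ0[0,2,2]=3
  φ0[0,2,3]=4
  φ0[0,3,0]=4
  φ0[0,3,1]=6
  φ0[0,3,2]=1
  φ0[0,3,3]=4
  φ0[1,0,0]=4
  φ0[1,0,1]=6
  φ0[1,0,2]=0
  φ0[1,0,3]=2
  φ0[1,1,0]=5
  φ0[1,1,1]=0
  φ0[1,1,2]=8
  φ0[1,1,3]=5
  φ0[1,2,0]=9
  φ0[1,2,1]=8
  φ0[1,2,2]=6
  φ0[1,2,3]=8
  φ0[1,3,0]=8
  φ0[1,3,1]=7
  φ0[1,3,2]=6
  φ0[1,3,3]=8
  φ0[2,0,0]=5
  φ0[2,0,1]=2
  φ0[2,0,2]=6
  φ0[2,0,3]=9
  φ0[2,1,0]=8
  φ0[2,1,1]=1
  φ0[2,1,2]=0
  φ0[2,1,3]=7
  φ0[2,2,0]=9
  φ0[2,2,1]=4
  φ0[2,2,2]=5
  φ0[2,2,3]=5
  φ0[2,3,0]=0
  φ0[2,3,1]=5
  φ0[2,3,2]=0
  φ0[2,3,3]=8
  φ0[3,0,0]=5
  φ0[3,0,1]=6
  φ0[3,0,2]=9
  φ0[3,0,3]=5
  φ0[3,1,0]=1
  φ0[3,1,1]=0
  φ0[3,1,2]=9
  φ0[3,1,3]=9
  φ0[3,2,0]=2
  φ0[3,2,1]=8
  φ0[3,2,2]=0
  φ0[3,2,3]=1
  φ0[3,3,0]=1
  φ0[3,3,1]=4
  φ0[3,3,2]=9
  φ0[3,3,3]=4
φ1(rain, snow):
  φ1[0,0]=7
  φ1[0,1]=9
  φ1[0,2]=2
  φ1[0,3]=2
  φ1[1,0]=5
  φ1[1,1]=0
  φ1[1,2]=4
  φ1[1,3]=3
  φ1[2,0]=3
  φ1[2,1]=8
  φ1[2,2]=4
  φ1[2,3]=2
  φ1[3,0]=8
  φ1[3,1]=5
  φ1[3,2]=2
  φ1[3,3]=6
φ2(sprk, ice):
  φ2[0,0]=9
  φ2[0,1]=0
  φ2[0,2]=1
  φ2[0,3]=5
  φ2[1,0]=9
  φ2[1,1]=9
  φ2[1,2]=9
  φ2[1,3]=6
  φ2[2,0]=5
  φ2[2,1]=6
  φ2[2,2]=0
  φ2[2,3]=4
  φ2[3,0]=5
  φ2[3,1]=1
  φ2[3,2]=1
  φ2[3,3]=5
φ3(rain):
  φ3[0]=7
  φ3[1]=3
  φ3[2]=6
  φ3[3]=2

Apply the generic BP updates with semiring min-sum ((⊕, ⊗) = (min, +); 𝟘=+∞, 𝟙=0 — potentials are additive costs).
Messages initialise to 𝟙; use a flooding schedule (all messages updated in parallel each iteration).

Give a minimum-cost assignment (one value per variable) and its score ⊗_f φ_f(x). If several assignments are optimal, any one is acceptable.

assignment: (cld=1, sprk=0, rain=1, ice=1, snow=1); score = 3

init: all messages = 𝟙 over 4 values
r1 m[φ0→cld] = [1, 0, 0, 0]
r1 m[φ0→ice] = [0, 0, 0, 0]
r1 m[φ0→snow] = [0, 0, 0, 1]
r1 m[φ1→rain] = [2, 0, 2, 2]
r1 m[φ1→snow] = [3, 0, 2, 2]
r1 m[φ2→sprk] = [0, 6, 0, 1]
r1 m[φ2→ice] = [5, 0, 0, 4]
r1 m[φ3→rain] = [7, 3, 6, 2]
r1 m[cld→φ0] = [0, 0, 0, 0]
r1 m[sprk→φ2] = [0, 0, 0, 0]
r1 m[rain→φ1] = [0, 0, 0, 0]
r1 m[rain→φ3] = [0, 0, 0, 0]
r1 m[ice→φ0] = [0, 0, 0, 0]
r1 m[ice→φ2] = [0, 0, 0, 0]
r1 m[snow→φ0] = [0, 0, 0, 0]
r1 m[snow→φ1] = [0, 0, 0, 0]
r2 m[φ0→cld] = [1, 0, 0, 0]
r2 m[φ0→ice] = [0, 0, 0, 0]
r2 m[φ0→snow] = [0, 0, 0, 1]
r2 m[φ1→rain] = [2, 0, 2, 2]
r2 m[φ1→snow] = [3, 0, 2, 2]
r2 m[φ2→sprk] = [0, 6, 0, 1]
r2 m[φ2→ice] = [5, 0, 0, 4]
r2 m[φ3→rain] = [7, 3, 6, 2]
r2 m[cld→φ0] = [0, 0, 0, 0]
r2 m[sprk→φ2] = [0, 0, 0, 0]
r2 m[rain→φ1] = [7, 3, 6, 2]
r2 m[rain→φ3] = [2, 0, 2, 2]
r2 m[ice→φ0] = [5, 0, 0, 4]
r2 m[ice→φ2] = [0, 0, 0, 0]
r2 m[snow→φ0] = [3, 0, 2, 2]
r2 m[snow→φ1] = [0, 0, 0, 1]
r3 m[φ0→cld] = [3, 0, 1, 0]
r3 m[φ0→ice] = [2, 0, 2, 2]
r3 m[φ0→snow] = [1, 0, 0, 1]
r3 m[φ1→rain] = [2, 0, 3, 2]
r3 m[φ1→snow] = [8, 3, 4, 6]
r3 m[φ2→sprk] = [0, 6, 0, 1]
r3 m[φ2→ice] = [5, 0, 0, 4]
r3 m[φ3→rain] = [7, 3, 6, 2]
r3 m[cld→φ0] = [0, 0, 0, 0]
r3 m[sprk→φ2] = [0, 0, 0, 0]
r3 m[rain→φ1] = [7, 3, 6, 2]
r3 m[rain→φ3] = [2, 0, 2, 2]
r3 m[ice→φ0] = [5, 0, 0, 4]
r3 m[ice→φ2] = [0, 0, 0, 0]
r3 m[snow→φ0] = [3, 0, 2, 2]
r3 m[snow→φ1] = [0, 0, 0, 1]
r4 m[φ0→cld] = [3, 0, 1, 0]
r4 m[φ0→ice] = [2, 0, 2, 2]
r4 m[φ0→snow] = [1, 0, 0, 1]
r4 m[φ1→rain] = [2, 0, 3, 2]
r4 m[φ1→snow] = [8, 3, 4, 6]
r4 m[φ2→sprk] = [0, 6, 0, 1]
r4 m[φ2→ice] = [5, 0, 0, 4]
r4 m[φ3→rain] = [7, 3, 6, 2]
r4 m[cld→φ0] = [0, 0, 0, 0]
r4 m[sprk→φ2] = [0, 0, 0, 0]
r4 m[rain→φ1] = [7, 3, 6, 2]
r4 m[rain→φ3] = [2, 0, 3, 2]
r4 m[ice→φ0] = [5, 0, 0, 4]
r4 m[ice→φ2] = [2, 0, 2, 2]
r4 m[snow→φ0] = [8, 3, 4, 6]
r4 m[snow→φ1] = [1, 0, 0, 1]
r5 m[φ0→cld] = [7, 3, 4, 3]
r5 m[φ0→ice] = [4, 3, 4, 4]
r5 m[φ0→snow] = [1, 0, 0, 1]
r5 m[φ1→rain] = [2, 0, 3, 2]
r5 m[φ1→snow] = [8, 3, 4, 6]
r5 m[φ2→sprk] = [0, 8, 2, 1]
r5 m[φ2→ice] = [5, 0, 0, 4]
r5 m[φ3→rain] = [7, 3, 6, 2]
r5 m[cld→φ0] = [0, 0, 0, 0]
r5 m[sprk→φ2] = [0, 0, 0, 0]
r5 m[rain→φ1] = [7, 3, 6, 2]
r5 m[rain→φ3] = [2, 0, 3, 2]
r5 m[ice→φ0] = [5, 0, 0, 4]
r5 m[ice→φ2] = [2, 0, 2, 2]
r5 m[snow→φ0] = [8, 3, 4, 6]
r5 m[snow→φ1] = [1, 0, 0, 1]
r6 m[φ0→cld] = [7, 3, 4, 3]
r6 m[φ0→ice] = [4, 3, 4, 4]
r6 m[φ0→snow] = [1, 0, 0, 1]
r6 m[φ1→rain] = [2, 0, 3, 2]
r6 m[φ1→snow] = [8, 3, 4, 6]
r6 m[φ2→sprk] = [0, 8, 2, 1]
r6 m[φ2→ice] = [5, 0, 0, 4]
r6 m[φ3→rain] = [7, 3, 6, 2]
r6 m[cld→φ0] = [0, 0, 0, 0]
r6 m[sprk→φ2] = [0, 0, 0, 0]
r6 m[rain→φ1] = [7, 3, 6, 2]
r6 m[rain→φ3] = [2, 0, 3, 2]
r6 m[ice→φ0] = [5, 0, 0, 4]
r6 m[ice→φ2] = [4, 3, 4, 4]
r6 m[snow→φ0] = [8, 3, 4, 6]
r6 m[snow→φ1] = [1, 0, 0, 1]
r7 m[φ0→cld] = [7, 3, 4, 3]
r7 m[φ0→ice] = [4, 3, 4, 4]
r7 m[φ0→snow] = [1, 0, 0, 1]
r7 m[φ1→rain] = [2, 0, 3, 2]
r7 m[φ1→snow] = [8, 3, 4, 6]
r7 m[φ2→sprk] = [3, 10, 4, 4]
r7 m[φ2→ice] = [5, 0, 0, 4]
r7 m[φ3→rain] = [7, 3, 6, 2]
r7 m[cld→φ0] = [0, 0, 0, 0]
r7 m[sprk→φ2] = [0, 0, 0, 0]
r7 m[rain→φ1] = [7, 3, 6, 2]
r7 m[rain→φ3] = [2, 0, 3, 2]
r7 m[ice→φ0] = [5, 0, 0, 4]
r7 m[ice→φ2] = [4, 3, 4, 4]
r7 m[snow→φ0] = [8, 3, 4, 6]
r7 m[snow→φ1] = [1, 0, 0, 1]
r8 m[φ0→cld] = [7, 3, 4, 3]
r8 m[φ0→ice] = [4, 3, 4, 4]
r8 m[φ0→snow] = [1, 0, 0, 1]
r8 m[φ1→rain] = [2, 0, 3, 2]
r8 m[φ1→snow] = [8, 3, 4, 6]
r8 m[φ2→sprk] = [3, 10, 4, 4]
r8 m[φ2→ice] = [5, 0, 0, 4]
r8 m[φ3→rain] = [7, 3, 6, 2]
r8 m[cld→φ0] = [0, 0, 0, 0]
r8 m[sprk→φ2] = [0, 0, 0, 0]
r8 m[rain→φ1] = [7, 3, 6, 2]
r8 m[rain→φ3] = [2, 0, 3, 2]
r8 m[ice→φ0] = [5, 0, 0, 4]
r8 m[ice→φ2] = [4, 3, 4, 4]
r8 m[snow→φ0] = [8, 3, 4, 6]
r8 m[snow→φ1] = [1, 0, 0, 1]
fixed point reached at round 8
traceback from cld: (cld=1, sprk=0, rain=1, ice=1, snow=1), score=3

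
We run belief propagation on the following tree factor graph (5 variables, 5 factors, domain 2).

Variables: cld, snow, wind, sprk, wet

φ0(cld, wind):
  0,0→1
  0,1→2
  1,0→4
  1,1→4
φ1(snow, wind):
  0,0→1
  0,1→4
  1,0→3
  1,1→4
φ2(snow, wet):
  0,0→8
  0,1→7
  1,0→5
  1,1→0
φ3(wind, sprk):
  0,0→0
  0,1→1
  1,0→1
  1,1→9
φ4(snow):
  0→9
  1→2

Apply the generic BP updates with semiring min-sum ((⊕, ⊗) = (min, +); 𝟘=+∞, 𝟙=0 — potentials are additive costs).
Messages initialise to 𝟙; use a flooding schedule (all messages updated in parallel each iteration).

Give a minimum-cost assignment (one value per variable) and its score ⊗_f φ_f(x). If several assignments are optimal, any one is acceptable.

assignment: (cld=0, snow=1, wind=0, sprk=0, wet=1); score = 6

init: all messages = 𝟙 over 2 values
r1 m[φ0→cld] = [1, 4]
r1 m[φ0→wind] = [1, 2]
r1 m[φ1→snow] = [1, 3]
r1 m[φ1→wind] = [1, 4]
r1 m[φ2→snow] = [7, 0]
r1 m[φ2→wet] = [5, 0]
r1 m[φ3→wind] = [0, 1]
r1 m[φ3→sprk] = [0, 1]
r1 m[φ4→snow] = [9, 2]
r1 m[cld→φ0] = [0, 0]
r1 m[snow→φ1] = [0, 0]
r1 m[snow→φ2] = [0, 0]
r1 m[snow→φ4] = [0, 0]
r1 m[wind→φ0] = [0, 0]
r1 m[wind→φ1] = [0, 0]
r1 m[wind→φ3] = [0, 0]
r1 m[sprk→φ3] = [0, 0]
r1 m[wet→φ2] = [0, 0]
r2 m[φ0→cld] = [1, 4]
r2 m[φ0→wind] = [1, 2]
r2 m[φ1→snow] = [1, 3]
r2 m[φ1→wind] = [1, 4]
r2 m[φ2→snow] = [7, 0]
r2 m[φ2→wet] = [5, 0]
r2 m[φ3→wind] = [0, 1]
r2 m[φ3→sprk] = [0, 1]
r2 m[φ4→snow] = [9, 2]
r2 m[cld→φ0] = [0, 0]
r2 m[snow→φ1] = [16, 2]
r2 m[snow→φ2] = [10, 5]
r2 m[snow→φ4] = [8, 3]
r2 m[wind→φ0] = [1, 5]
r2 m[wind→φ1] = [1, 3]
r2 m[wind→φ3] = [2, 6]
r2 m[sprk→φ3] = [0, 0]
r2 m[wet→φ2] = [0, 0]
r3 m[φ0→cld] = [2, 5]
r3 m[φ0→wind] = [1, 2]
r3 m[φ1→snow] = [2, 4]
r3 m[φ1→wind] = [5, 6]
r3 m[φ2→snow] = [7, 0]
r3 m[φ2→wet] = [10, 5]
r3 m[φ3→wind] = [0, 1]
r3 m[φ3→sprk] = [2, 3]
r3 m[φ4→snow] = [9, 2]
r3 m[cld→φ0] = [0, 0]
r3 m[snow→φ1] = [16, 2]
r3 m[snow→φ2] = [10, 5]
r3 m[snow→φ4] = [8, 3]
r3 m[wind→φ0] = [1, 5]
r3 m[wind→φ1] = [1, 3]
r3 m[wind→φ3] = [2, 6]
r3 m[sprk→φ3] = [0, 0]
r3 m[wet→φ2] = [0, 0]
r4 m[φ0→cld] = [2, 5]
r4 m[φ0→wind] = [1, 2]
r4 m[φ1→snow] = [2, 4]
r4 m[φ1→wind] = [5, 6]
r4 m[φ2→snow] = [7, 0]
r4 m[φ2→wet] = [10, 5]
r4 m[φ3→wind] = [0, 1]
r4 m[φ3→sprk] = [2, 3]
r4 m[φ4→snow] = [9, 2]
r4 m[cld→φ0] = [0, 0]
r4 m[snow→φ1] = [16, 2]
r4 m[snow→φ2] = [11, 6]
r4 m[snow→φ4] = [9, 4]
r4 m[wind→φ0] = [5, 7]
r4 m[wind→φ1] = [1, 3]
r4 m[wind→φ3] = [6, 8]
r4 m[sprk→φ3] = [0, 0]
r4 m[wet→φ2] = [0, 0]
r5 m[φ0→cld] = [6, 9]
r5 m[φ0→wind] = [1, 2]
r5 m[φ1→snow] = [2, 4]
r5 m[φ1→wind] = [5, 6]
r5 m[φ2→snow] = [7, 0]
r5 m[φ2→wet] = [11, 6]
r5 m[φ3→wind] = [0, 1]
r5 m[φ3→sprk] = [6, 7]
r5 m[φ4→snow] = [9, 2]
r5 m[cld→φ0] = [0, 0]
r5 m[snow→φ1] = [16, 2]
r5 m[snow→φ2] = [11, 6]
r5 m[snow→φ4] = [9, 4]
r5 m[wind→φ0] = [5, 7]
r5 m[wind→φ1] = [1, 3]
r5 m[wind→φ3] = [6, 8]
r5 m[sprk→φ3] = [0, 0]
r5 m[wet→φ2] = [0, 0]
r6 m[φ0→cld] = [6, 9]
r6 m[φ0→wind] = [1, 2]
r6 m[φ1→snow] = [2, 4]
r6 m[φ1→wind] = [5, 6]
r6 m[φ2→snow] = [7, 0]
r6 m[φ2→wet] = [11, 6]
r6 m[φ3→wind] = [0, 1]
r6 m[φ3→sprk] = [6, 7]
r6 m[φ4→snow] = [9, 2]
r6 m[cld→φ0] = [0, 0]
r6 m[snow→φ1] = [16, 2]
r6 m[snow→φ2] = [11, 6]
r6 m[snow→φ4] = [9, 4]
r6 m[wind→φ0] = [5, 7]
r6 m[wind→φ1] = [1, 3]
r6 m[wind→φ3] = [6, 8]
r6 m[sprk→φ3] = [0, 0]
r6 m[wet→φ2] = [0, 0]
fixed point reached at round 6
traceback from cld: (cld=0, snow=1, wind=0, sprk=0, wet=1), score=6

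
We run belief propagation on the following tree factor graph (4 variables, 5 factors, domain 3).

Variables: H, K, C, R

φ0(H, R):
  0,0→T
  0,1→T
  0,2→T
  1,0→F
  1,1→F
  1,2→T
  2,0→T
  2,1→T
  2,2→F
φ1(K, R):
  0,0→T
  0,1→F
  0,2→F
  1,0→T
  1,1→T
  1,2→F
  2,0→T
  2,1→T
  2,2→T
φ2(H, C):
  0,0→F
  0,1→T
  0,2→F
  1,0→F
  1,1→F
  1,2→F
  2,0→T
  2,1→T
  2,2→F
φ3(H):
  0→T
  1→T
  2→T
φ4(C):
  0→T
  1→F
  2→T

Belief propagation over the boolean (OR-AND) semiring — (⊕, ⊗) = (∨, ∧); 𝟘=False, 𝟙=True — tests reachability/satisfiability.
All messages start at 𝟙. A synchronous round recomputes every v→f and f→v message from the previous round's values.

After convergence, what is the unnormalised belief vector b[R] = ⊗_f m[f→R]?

init: all messages = 𝟙 over 3 values
r1 m[φ0→H] = [T, T, T]
r1 m[φ0→R] = [T, T, T]
r1 m[φ1→K] = [T, T, T]
r1 m[φ1→R] = [T, T, T]
r1 m[φ2→H] = [T, F, T]
r1 m[φ2→C] = [T, T, F]
r1 m[φ3→H] = [T, T, T]
r1 m[φ4→C] = [T, F, T]
r1 m[H→φ0] = [T, T, T]
r1 m[H→φ2] = [T, T, T]
r1 m[H→φ3] = [T, T, T]
r1 m[K→φ1] = [T, T, T]
r1 m[C→φ2] = [T, T, T]
r1 m[C→φ4] = [T, T, T]
r1 m[R→φ0] = [T, T, T]
r1 m[R→φ1] = [T, T, T]
r2 m[φ0→H] = [T, T, T]
r2 m[φ0→R] = [T, T, T]
r2 m[φ1→K] = [T, T, T]
r2 m[φ1→R] = [T, T, T]
r2 m[φ2→H] = [T, F, T]
r2 m[φ2→C] = [T, T, F]
r2 m[φ3→H] = [T, T, T]
r2 m[φ4→C] = [T, F, T]
r2 m[H→φ0] = [T, F, T]
r2 m[H→φ2] = [T, T, T]
r2 m[H→φ3] = [T, F, T]
r2 m[K→φ1] = [T, T, T]
r2 m[C→φ2] = [T, F, T]
r2 m[C→φ4] = [T, T, F]
r2 m[R→φ0] = [T, T, T]
r2 m[R→φ1] = [T, T, T]
r3 m[φ0→H] = [T, T, T]
r3 m[φ0→R] = [T, T, T]
r3 m[φ1→K] = [T, T, T]
r3 m[φ1→R] = [T, T, T]
r3 m[φ2→H] = [F, F, T]
r3 m[φ2→C] = [T, T, F]
r3 m[φ3→H] = [T, T, T]
r3 m[φ4→C] = [T, F, T]
r3 m[H→φ0] = [T, F, T]
r3 m[H→φ2] = [T, T, T]
r3 m[H→φ3] = [T, F, T]
r3 m[K→φ1] = [T, T, T]
r3 m[C→φ2] = [T, F, T]
r3 m[C→φ4] = [T, T, F]
r3 m[R→φ0] = [T, T, T]
r3 m[R→φ1] = [T, T, T]
r4 m[φ0→H] = [T, T, T]
r4 m[φ0→R] = [T, T, T]
r4 m[φ1→K] = [T, T, T]
r4 m[φ1→R] = [T, T, T]
r4 m[φ2→H] = [F, F, T]
r4 m[φ2→C] = [T, T, F]
r4 m[φ3→H] = [T, T, T]
r4 m[φ4→C] = [T, F, T]
r4 m[H→φ0] = [F, F, T]
r4 m[H→φ2] = [T, T, T]
r4 m[H→φ3] = [F, F, T]
r4 m[K→φ1] = [T, T, T]
r4 m[C→φ2] = [T, F, T]
r4 m[C→φ4] = [T, T, F]
r4 m[R→φ0] = [T, T, T]
r4 m[R→φ1] = [T, T, T]
r5 m[φ0→H] = [T, T, T]
r5 m[φ0→R] = [T, T, F]
r5 m[φ1→K] = [T, T, T]
r5 m[φ1→R] = [T, T, T]
r5 m[φ2→H] = [F, F, T]
r5 m[φ2→C] = [T, T, F]
r5 m[φ3→H] = [T, T, T]
r5 m[φ4→C] = [T, F, T]
r5 m[H→φ0] = [F, F, T]
r5 m[H→φ2] = [T, T, T]
r5 m[H→φ3] = [F, F, T]
r5 m[K→φ1] = [T, T, T]
r5 m[C→φ2] = [T, F, T]
r5 m[C→φ4] = [T, T, F]
r5 m[R→φ0] = [T, T, T]
r5 m[R→φ1] = [T, T, T]
r6 m[φ0→H] = [T, T, T]
r6 m[φ0→R] = [T, T, F]
r6 m[φ1→K] = [T, T, T]
r6 m[φ1→R] = [T, T, T]
r6 m[φ2→H] = [F, F, T]
r6 m[φ2→C] = [T, T, F]
r6 m[φ3→H] = [T, T, T]
r6 m[φ4→C] = [T, F, T]
r6 m[H→φ0] = [F, F, T]
r6 m[H→φ2] = [T, T, T]
r6 m[H→φ3] = [F, F, T]
r6 m[K→φ1] = [T, T, T]
r6 m[C→φ2] = [T, F, T]
r6 m[C→φ4] = [T, T, F]
r6 m[R→φ0] = [T, T, T]
r6 m[R→φ1] = [T, T, F]
r7 m[φ0→H] = [T, T, T]
r7 m[φ0→R] = [T, T, F]
r7 m[φ1→K] = [T, T, T]
r7 m[φ1→R] = [T, T, T]
r7 m[φ2→H] = [F, F, T]
r7 m[φ2→C] = [T, T, F]
r7 m[φ3→H] = [T, T, T]
r7 m[φ4→C] = [T, F, T]
r7 m[H→φ0] = [F, F, T]
r7 m[H→φ2] = [T, T, T]
r7 m[H→φ3] = [F, F, T]
r7 m[K→φ1] = [T, T, T]
r7 m[C→φ2] = [T, F, T]
r7 m[C→φ4] = [T, T, F]
r7 m[R→φ0] = [T, T, T]
r7 m[R→φ1] = [T, T, F]
fixed point reached at round 7
b[R] = ⊗ incoming = [T, T, F]

b[R] = [T, T, F]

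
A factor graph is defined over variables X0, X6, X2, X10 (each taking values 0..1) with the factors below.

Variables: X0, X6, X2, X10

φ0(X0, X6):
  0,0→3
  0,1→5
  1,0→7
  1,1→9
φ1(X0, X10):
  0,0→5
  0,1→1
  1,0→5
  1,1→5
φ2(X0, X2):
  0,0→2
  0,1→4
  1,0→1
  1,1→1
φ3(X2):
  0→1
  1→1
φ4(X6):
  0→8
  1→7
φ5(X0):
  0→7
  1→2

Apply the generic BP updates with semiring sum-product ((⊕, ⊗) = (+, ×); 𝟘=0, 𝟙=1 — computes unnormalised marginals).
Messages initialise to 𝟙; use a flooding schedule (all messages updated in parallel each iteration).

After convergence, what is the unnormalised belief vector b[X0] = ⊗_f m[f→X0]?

b[X0] = [14868, 4760]

init: all messages = 𝟙 over 2 values
r1 m[φ0→X0] = [8, 16]
r1 m[φ0→X6] = [10, 14]
r1 m[φ1→X0] = [6, 10]
r1 m[φ1→X10] = [10, 6]
r1 m[φ2→X0] = [6, 2]
r1 m[φ2→X2] = [3, 5]
r1 m[φ3→X2] = [1, 1]
r1 m[φ4→X6] = [8, 7]
r1 m[φ5→X0] = [7, 2]
r1 m[X0→φ0] = [1, 1]
r1 m[X0→φ1] = [1, 1]
r1 m[X0→φ2] = [1, 1]
r1 m[X0→φ5] = [1, 1]
r1 m[X6→φ0] = [1, 1]
r1 m[X6→φ4] = [1, 1]
r1 m[X2→φ2] = [1, 1]
r1 m[X2→φ3] = [1, 1]
r1 m[X10→φ1] = [1, 1]
r2 m[φ0→X0] = [8, 16]
r2 m[φ0→X6] = [10, 14]
r2 m[φ1→X0] = [6, 10]
r2 m[φ1→X10] = [10, 6]
r2 m[φ2→X0] = [6, 2]
r2 m[φ2→X2] = [3, 5]
r2 m[φ3→X2] = [1, 1]
r2 m[φ4→X6] = [8, 7]
r2 m[φ5→X0] = [7, 2]
r2 m[X0→φ0] = [252, 40]
r2 m[X0→φ1] = [336, 64]
r2 m[X0→φ2] = [336, 320]
r2 m[X0→φ5] = [288, 320]
r2 m[X6→φ0] = [8, 7]
r2 m[X6→φ4] = [10, 14]
r2 m[X2→φ2] = [1, 1]
r2 m[X2→φ3] = [3, 5]
r2 m[X10→φ1] = [1, 1]
r3 m[φ0→X0] = [59, 119]
r3 m[φ0→X6] = [1036, 1620]
r3 m[φ1→X0] = [6, 10]
r3 m[φ1→X10] = [2000, 656]
r3 m[φ2→X0] = [6, 2]
r3 m[φ2→X2] = [992, 1664]
r3 m[φ3→X2] = [1, 1]
r3 m[φ4→X6] = [8, 7]
r3 m[φ5→X0] = [7, 2]
r3 m[X0→φ0] = [252, 40]
r3 m[X0→φ1] = [336, 64]
r3 m[X0→φ2] = [336, 320]
r3 m[X0→φ5] = [288, 320]
r3 m[X6→φ0] = [8, 7]
r3 m[X6→φ4] = [10, 14]
r3 m[X2→φ2] = [1, 1]
r3 m[X2→φ3] = [3, 5]
r3 m[X10→φ1] = [1, 1]
r4 m[φ0→X0] = [59, 119]
r4 m[φ0→X6] = [1036, 1620]
r4 m[φ1→X0] = [6, 10]
r4 m[φ1→X10] = [2000, 656]
r4 m[φ2→X0] = [6, 2]
r4 m[φ2→X2] = [992, 1664]
r4 m[φ3→X2] = [1, 1]
r4 m[φ4→X6] = [8, 7]
r4 m[φ5→X0] = [7, 2]
r4 m[X0→φ0] = [252, 40]
r4 m[X0→φ1] = [2478, 476]
r4 m[X0→φ2] = [2478, 2380]
r4 m[X0→φ5] = [2124, 2380]
r4 m[X6→φ0] = [8, 7]
r4 m[X6→φ4] = [1036, 1620]
r4 m[X2→φ2] = [1, 1]
r4 m[X2→φ3] = [992, 1664]
r4 m[X10→φ1] = [1, 1]
r5 m[φ0→X0] = [59, 119]
r5 m[φ0→X6] = [1036, 1620]
r5 m[φ1→X0] = [6, 10]
r5 m[φ1→X10] = [14770, 4858]
r5 m[φ2→X0] = [6, 2]
r5 m[φ2→X2] = [7336, 12292]
r5 m[φ3→X2] = [1, 1]
r5 m[φ4→X6] = [8, 7]
r5 m[φ5→X0] = [7, 2]
r5 m[X0→φ0] = [252, 40]
r5 m[X0→φ1] = [2478, 476]
r5 m[X0→φ2] = [2478, 2380]
r5 m[X0→φ5] = [2124, 2380]
r5 m[X6→φ0] = [8, 7]
r5 m[X6→φ4] = [1036, 1620]
r5 m[X2→φ2] = [1, 1]
r5 m[X2→φ3] = [992, 1664]
r5 m[X10→φ1] = [1, 1]
r6 m[φ0→X0] = [59, 119]
r6 m[φ0→X6] = [1036, 1620]
r6 m[φ1→X0] = [6, 10]
r6 m[φ1→X10] = [14770, 4858]
r6 m[φ2→X0] = [6, 2]
r6 m[φ2→X2] = [7336, 12292]
r6 m[φ3→X2] = [1, 1]
r6 m[φ4→X6] = [8, 7]
r6 m[φ5→X0] = [7, 2]
r6 m[X0→φ0] = [252, 40]
r6 m[X0→φ1] = [2478, 476]
r6 m[X0→φ2] = [2478, 2380]
r6 m[X0→φ5] = [2124, 2380]
r6 m[X6→φ0] = [8, 7]
r6 m[X6→φ4] = [1036, 1620]
r6 m[X2→φ2] = [1, 1]
r6 m[X2→φ3] = [7336, 12292]
r6 m[X10→φ1] = [1, 1]
r7 m[φ0→X0] = [59, 119]
r7 m[φ0→X6] = [1036, 1620]
r7 m[φ1→X0] = [6, 10]
r7 m[φ1→X10] = [14770, 4858]
r7 m[φ2→X0] = [6, 2]
r7 m[φ2→X2] = [7336, 12292]
r7 m[φ3→X2] = [1, 1]
r7 m[φ4→X6] = [8, 7]
r7 m[φ5→X0] = [7, 2]
r7 m[X0→φ0] = [252, 40]
r7 m[X0→φ1] = [2478, 476]
r7 m[X0→φ2] = [2478, 2380]
r7 m[X0→φ5] = [2124, 2380]
r7 m[X6→φ0] = [8, 7]
r7 m[X6→φ4] = [1036, 1620]
r7 m[X2→φ2] = [1, 1]
r7 m[X2→φ3] = [7336, 12292]
r7 m[X10→φ1] = [1, 1]
fixed point reached at round 7
b[X0] = ⊗ incoming = [14868, 4760]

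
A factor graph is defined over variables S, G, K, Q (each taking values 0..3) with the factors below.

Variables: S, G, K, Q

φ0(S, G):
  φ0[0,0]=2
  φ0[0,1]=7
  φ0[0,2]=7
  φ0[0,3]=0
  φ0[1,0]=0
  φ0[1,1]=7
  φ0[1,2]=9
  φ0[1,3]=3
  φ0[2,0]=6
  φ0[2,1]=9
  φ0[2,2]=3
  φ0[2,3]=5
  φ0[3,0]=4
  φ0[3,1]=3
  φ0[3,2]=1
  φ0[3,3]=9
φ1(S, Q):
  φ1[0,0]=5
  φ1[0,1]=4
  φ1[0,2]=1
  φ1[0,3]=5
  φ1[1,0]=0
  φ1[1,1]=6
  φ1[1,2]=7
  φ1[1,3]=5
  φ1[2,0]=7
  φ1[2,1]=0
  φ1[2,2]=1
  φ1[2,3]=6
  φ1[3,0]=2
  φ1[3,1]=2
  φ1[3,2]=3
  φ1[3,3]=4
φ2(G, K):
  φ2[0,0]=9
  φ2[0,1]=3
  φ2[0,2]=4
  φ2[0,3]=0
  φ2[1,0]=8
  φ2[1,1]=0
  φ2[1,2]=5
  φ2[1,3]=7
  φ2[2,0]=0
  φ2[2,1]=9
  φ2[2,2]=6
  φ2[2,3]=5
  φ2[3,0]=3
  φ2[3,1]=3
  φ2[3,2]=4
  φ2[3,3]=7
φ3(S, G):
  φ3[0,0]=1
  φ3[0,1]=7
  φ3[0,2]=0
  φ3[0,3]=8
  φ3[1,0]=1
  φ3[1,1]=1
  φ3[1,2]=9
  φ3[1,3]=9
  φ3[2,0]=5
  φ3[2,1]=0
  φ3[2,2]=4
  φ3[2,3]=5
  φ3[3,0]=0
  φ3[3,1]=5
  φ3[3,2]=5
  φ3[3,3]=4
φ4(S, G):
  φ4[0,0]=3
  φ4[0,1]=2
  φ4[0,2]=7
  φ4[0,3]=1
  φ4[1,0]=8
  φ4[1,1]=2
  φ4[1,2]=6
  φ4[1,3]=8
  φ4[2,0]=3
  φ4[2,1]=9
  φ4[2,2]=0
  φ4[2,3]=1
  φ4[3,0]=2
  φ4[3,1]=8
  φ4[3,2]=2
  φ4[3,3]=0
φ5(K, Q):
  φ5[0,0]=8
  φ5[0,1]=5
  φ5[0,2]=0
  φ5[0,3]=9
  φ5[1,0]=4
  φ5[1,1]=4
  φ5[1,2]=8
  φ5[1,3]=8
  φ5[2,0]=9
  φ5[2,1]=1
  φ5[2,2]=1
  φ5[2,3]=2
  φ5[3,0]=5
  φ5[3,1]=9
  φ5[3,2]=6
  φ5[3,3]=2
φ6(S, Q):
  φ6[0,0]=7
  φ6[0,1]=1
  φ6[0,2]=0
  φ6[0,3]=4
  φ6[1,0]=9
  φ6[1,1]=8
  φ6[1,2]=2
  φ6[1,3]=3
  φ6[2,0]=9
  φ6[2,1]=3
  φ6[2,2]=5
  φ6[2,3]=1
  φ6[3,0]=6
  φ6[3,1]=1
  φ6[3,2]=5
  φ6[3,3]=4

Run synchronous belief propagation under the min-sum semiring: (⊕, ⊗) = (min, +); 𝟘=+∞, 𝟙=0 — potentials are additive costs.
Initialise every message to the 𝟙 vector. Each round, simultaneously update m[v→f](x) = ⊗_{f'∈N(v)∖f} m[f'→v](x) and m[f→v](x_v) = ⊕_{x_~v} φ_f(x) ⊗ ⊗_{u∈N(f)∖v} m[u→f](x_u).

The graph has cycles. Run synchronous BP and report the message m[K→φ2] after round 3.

init: all messages = 𝟙 over 4 values
r1 m[φ0→S] = [0, 0, 3, 1]
r1 m[φ0→G] = [0, 3, 1, 0]
r1 m[φ1→S] = [1, 0, 0, 2]
r1 m[φ1→Q] = [0, 0, 1, 4]
r1 m[φ2→G] = [0, 0, 0, 3]
r1 m[φ2→K] = [0, 0, 4, 0]
r1 m[φ3→S] = [0, 1, 0, 0]
r1 m[φ3→G] = [0, 0, 0, 4]
r1 m[φ4→S] = [1, 2, 0, 0]
r1 m[φ4→G] = [2, 2, 0, 0]
r1 m[φ5→K] = [0, 4, 1, 2]
r1 m[φ5→Q] = [4, 1, 0, 2]
r1 m[φ6→S] = [0, 2, 1, 1]
r1 m[φ6→Q] = [6, 1, 0, 1]
r1 m[S→φ0] = [0, 0, 0, 0]
r1 m[S→φ1] = [0, 0, 0, 0]
r1 m[S→φ3] = [0, 0, 0, 0]
r1 m[S→φ4] = [0, 0, 0, 0]
r1 m[S→φ6] = [0, 0, 0, 0]
r1 m[G→φ0] = [0, 0, 0, 0]
r1 m[G→φ2] = [0, 0, 0, 0]
r1 m[G→φ3] = [0, 0, 0, 0]
r1 m[G→φ4] = [0, 0, 0, 0]
r1 m[K→φ2] = [0, 0, 0, 0]
r1 m[K→φ5] = [0, 0, 0, 0]
r1 m[Q→φ1] = [0, 0, 0, 0]
r1 m[Q→φ5] = [0, 0, 0, 0]
r1 m[Q→φ6] = [0, 0, 0, 0]
r2 m[φ0→S] = [0, 0, 3, 1]
r2 m[φ0→G] = [0, 3, 1, 0]
r2 m[φ1→S] = [1, 0, 0, 2]
r2 m[φ1→Q] = [0, 0, 1, 4]
r2 m[φ2→G] = [0, 0, 0, 3]
r2 m[φ2→K] = [0, 0, 4, 0]
r2 m[φ3→S] = [0, 1, 0, 0]
r2 m[φ3→G] = [0, 0, 0, 4]
r2 m[φ4→S] = [1, 2, 0, 0]
r2 m[φ4→G] = [2, 2, 0, 0]
r2 m[φ5→K] = [0, 4, 1, 2]
r2 m[φ5→Q] = [4, 1, 0, 2]
r2 m[φ6→S] = [0, 2, 1, 1]
r2 m[φ6→Q] = [6, 1, 0, 1]
r2 m[S→φ0] = [2, 5, 1, 3]
r2 m[S→φ1] = [1, 5, 4, 2]
r2 m[S→φ3] = [2, 4, 4, 4]
r2 m[S→φ4] = [1, 3, 4, 4]
r2 m[S→φ6] = [2, 3, 3, 3]
r2 m[G→φ0] = [2, 2, 0, 7]
r2 m[G→φ2] = [2, 5, 1, 4]
r2 m[G→φ3] = [2, 5, 1, 3]
r2 m[G→φ4] = [0, 3, 1, 7]
r2 m[K→φ2] = [0, 4, 1, 2]
r2 m[K→φ5] = [0, 0, 4, 0]
r2 m[Q→φ1] = [10, 2, 0, 3]
r2 m[Q→φ5] = [6, 1, 1, 5]
r2 m[Q→φ6] = [4, 1, 1, 6]
r3 m[φ0→S] = [4, 2, 3, 1]
r3 m[φ0→G] = [4, 6, 4, 2]
r3 m[φ1→S] = [1, 7, 1, 3]
r3 m[φ1→Q] = [4, 4, 2, 6]
r3 m[φ2→G] = [2, 4, 0, 3]
r3 m[φ2→K] = [1, 5, 6, 2]
r3 m[φ3→S] = [1, 3, 5, 2]
r3 m[φ3→G] = [3, 4, 2, 8]
r3 m[φ4→S] = [3, 5, 1, 2]
r3 m[φ4→G] = [4, 3, 4, 2]
r3 m[φ5→K] = [1, 5, 2, 7]
r3 m[φ5→Q] = [4, 4, 0, 2]
r3 m[φ6→S] = [1, 3, 4, 2]
r3 m[φ6→Q] = [9, 3, 2, 4]
r3 m[S→φ0] = [2, 5, 1, 3]
r3 m[S→φ1] = [1, 5, 4, 2]
r3 m[S→φ3] = [2, 4, 4, 4]
r3 m[S→φ4] = [1, 3, 4, 4]
r3 m[S→φ6] = [2, 3, 3, 3]
r3 m[G→φ0] = [2, 2, 0, 7]
r3 m[G→φ2] = [2, 5, 1, 4]
r3 m[G→φ3] = [2, 5, 1, 3]
r3 m[G→φ4] = [0, 3, 1, 7]
r3 m[K→φ2] = [0, 4, 1, 2]
r3 m[K→φ5] = [0, 0, 4, 0]
r3 m[Q→φ1] = [10, 2, 0, 3]
r3 m[Q→φ5] = [6, 1, 1, 5]
r3 m[Q→φ6] = [4, 1, 1, 6]

message @ round 3 = [0, 4, 1, 2]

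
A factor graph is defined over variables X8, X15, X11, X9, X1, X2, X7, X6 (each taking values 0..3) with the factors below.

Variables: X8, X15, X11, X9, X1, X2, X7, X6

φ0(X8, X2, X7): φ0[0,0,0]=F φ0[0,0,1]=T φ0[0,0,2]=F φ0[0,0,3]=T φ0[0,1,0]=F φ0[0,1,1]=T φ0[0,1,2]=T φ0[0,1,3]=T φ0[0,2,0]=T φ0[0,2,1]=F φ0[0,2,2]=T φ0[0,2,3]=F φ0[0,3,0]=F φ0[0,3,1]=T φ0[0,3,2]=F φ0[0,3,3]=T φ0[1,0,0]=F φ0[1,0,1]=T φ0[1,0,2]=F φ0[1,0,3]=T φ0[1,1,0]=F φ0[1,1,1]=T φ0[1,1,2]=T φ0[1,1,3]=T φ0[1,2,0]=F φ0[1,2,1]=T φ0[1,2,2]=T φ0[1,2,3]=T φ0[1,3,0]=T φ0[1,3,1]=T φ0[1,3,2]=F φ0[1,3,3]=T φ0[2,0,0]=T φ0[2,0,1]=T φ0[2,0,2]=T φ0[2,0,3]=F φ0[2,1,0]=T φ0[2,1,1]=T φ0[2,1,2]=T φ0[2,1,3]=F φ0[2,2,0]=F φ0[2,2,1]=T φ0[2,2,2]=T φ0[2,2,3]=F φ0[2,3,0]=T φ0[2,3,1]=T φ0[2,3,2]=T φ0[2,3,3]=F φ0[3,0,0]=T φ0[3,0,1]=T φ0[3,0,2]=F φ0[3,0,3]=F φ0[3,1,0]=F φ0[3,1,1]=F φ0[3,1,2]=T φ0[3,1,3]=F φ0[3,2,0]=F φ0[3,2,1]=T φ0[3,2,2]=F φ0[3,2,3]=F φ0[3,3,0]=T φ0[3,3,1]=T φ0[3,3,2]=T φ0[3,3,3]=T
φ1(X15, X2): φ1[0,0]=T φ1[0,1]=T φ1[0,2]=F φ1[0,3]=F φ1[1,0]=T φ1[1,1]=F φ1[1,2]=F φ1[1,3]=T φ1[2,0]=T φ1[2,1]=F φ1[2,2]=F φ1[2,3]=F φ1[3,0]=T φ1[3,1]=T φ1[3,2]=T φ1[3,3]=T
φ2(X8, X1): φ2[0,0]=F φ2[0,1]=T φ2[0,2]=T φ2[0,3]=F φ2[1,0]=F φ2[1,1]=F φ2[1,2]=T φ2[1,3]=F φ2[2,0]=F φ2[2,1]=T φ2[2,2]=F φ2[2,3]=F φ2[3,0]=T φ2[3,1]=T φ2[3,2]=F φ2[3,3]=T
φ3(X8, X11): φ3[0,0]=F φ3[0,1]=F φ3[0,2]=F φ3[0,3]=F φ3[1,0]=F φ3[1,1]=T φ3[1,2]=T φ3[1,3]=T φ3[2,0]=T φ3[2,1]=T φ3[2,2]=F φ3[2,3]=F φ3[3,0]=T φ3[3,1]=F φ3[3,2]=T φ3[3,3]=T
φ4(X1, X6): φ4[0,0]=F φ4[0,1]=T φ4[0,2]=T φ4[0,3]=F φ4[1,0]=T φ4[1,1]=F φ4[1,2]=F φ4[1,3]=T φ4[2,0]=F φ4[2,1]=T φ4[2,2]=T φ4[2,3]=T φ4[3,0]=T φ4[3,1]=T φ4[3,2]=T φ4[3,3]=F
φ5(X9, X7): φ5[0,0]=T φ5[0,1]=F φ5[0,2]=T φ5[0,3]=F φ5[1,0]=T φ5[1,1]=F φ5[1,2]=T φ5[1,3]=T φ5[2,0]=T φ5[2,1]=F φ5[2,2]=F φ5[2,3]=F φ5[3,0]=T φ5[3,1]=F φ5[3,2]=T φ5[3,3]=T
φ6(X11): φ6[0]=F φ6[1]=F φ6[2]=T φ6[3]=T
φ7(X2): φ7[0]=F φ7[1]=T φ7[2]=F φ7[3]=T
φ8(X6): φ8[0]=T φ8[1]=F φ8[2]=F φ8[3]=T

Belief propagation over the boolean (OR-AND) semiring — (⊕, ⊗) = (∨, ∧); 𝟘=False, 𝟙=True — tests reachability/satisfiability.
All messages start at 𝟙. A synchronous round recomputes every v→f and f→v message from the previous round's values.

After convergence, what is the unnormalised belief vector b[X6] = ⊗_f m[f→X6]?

b[X6] = [T, F, F, T]

init: all messages = 𝟙 over 4 values
r1 m[φ0→X8] = [T, T, T, T]
r1 m[φ0→X2] = [T, T, T, T]
r1 m[φ0→X7] = [T, T, T, T]
r1 m[φ1→X15] = [T, T, T, T]
r1 m[φ1→X2] = [T, T, T, T]
r1 m[φ2→X8] = [T, T, T, T]
r1 m[φ2→X1] = [T, T, T, T]
r1 m[φ3→X8] = [F, T, T, T]
r1 m[φ3→X11] = [T, T, T, T]
r1 m[φ4→X1] = [T, T, T, T]
r1 m[φ4→X6] = [T, T, T, T]
r1 m[φ5→X9] = [T, T, T, T]
r1 m[φ5→X7] = [T, F, T, T]
r1 m[φ6→X11] = [F, F, T, T]
r1 m[φ7→X2] = [F, T, F, T]
r1 m[φ8→X6] = [T, F, F, T]
r1 m[X8→φ0] = [T, T, T, T]
r1 m[X8→φ2] = [T, T, T, T]
r1 m[X8→φ3] = [T, T, T, T]
r1 m[X15→φ1] = [T, T, T, T]
r1 m[X11→φ3] = [T, T, T, T]
r1 m[X11→φ6] = [T, T, T, T]
r1 m[X9→φ5] = [T, T, T, T]
r1 m[X1→φ2] = [T, T, T, T]
r1 m[X1→φ4] = [T, T, T, T]
r1 m[X2→φ0] = [T, T, T, T]
r1 m[X2→φ1] = [T, T, T, T]
r1 m[X2→φ7] = [T, T, T, T]
r1 m[X7→φ0] = [T, T, T, T]
r1 m[X7→φ5] = [T, T, T, T]
r1 m[X6→φ4] = [T, T, T, T]
r1 m[X6→φ8] = [T, T, T, T]
r2 m[φ0→X8] = [T, T, T, T]
r2 m[φ0→X2] = [T, T, T, T]
r2 m[φ0→X7] = [T, T, T, T]
r2 m[φ1→X15] = [T, T, T, T]
r2 m[φ1→X2] = [T, T, T, T]
r2 m[φ2→X8] = [T, T, T, T]
r2 m[φ2→X1] = [T, T, T, T]
r2 m[φ3→X8] = [F, T, T, T]
r2 m[φ3→X11] = [T, T, T, T]
r2 m[φ4→X1] = [T, T, T, T]
r2 m[φ4→X6] = [T, T, T, T]
r2 m[φ5→X9] = [T, T, T, T]
r2 m[φ5→X7] = [T, F, T, T]
r2 m[φ6→X11] = [F, F, T, T]
r2 m[φ7→X2] = [F, T, F, T]
r2 m[φ8→X6] = [T, F, F, T]
r2 m[X8→φ0] = [F, T, T, T]
r2 m[X8→φ2] = [F, T, T, T]
r2 m[X8→φ3] = [T, T, T, T]
r2 m[X15→φ1] = [T, T, T, T]
r2 m[X11→φ3] = [F, F, T, T]
r2 m[X11→φ6] = [T, T, T, T]
r2 m[X9→φ5] = [T, T, T, T]
r2 m[X1→φ2] = [T, T, T, T]
r2 m[X1→φ4] = [T, T, T, T]
r2 m[X2→φ0] = [F, T, F, T]
r2 m[X2→φ1] = [F, T, F, T]
r2 m[X2→φ7] = [T, T, T, T]
r2 m[X7→φ0] = [T, F, T, T]
r2 m[X7→φ5] = [T, T, T, T]
r2 m[X6→φ4] = [T, F, F, T]
r2 m[X6→φ8] = [T, T, T, T]
r3 m[φ0→X8] = [T, T, T, T]
r3 m[φ0→X2] = [T, T, T, T]
r3 m[φ0→X7] = [T, T, T, T]
r3 m[φ1→X15] = [T, T, F, T]
r3 m[φ1→X2] = [T, T, T, T]
r3 m[φ2→X8] = [T, T, T, T]
r3 m[φ2→X1] = [T, T, T, T]
r3 m[φ3→X8] = [F, T, F, T]
r3 m[φ3→X11] = [T, T, T, T]
r3 m[φ4→X1] = [F, T, T, T]
r3 m[φ4→X6] = [T, T, T, T]
r3 m[φ5→X9] = [T, T, T, T]
r3 m[φ5→X7] = [T, F, T, T]
r3 m[φ6→X11] = [F, F, T, T]
r3 m[φ7→X2] = [F, T, F, T]
r3 m[φ8→X6] = [T, F, F, T]
r3 m[X8→φ0] = [F, T, T, T]
r3 m[X8→φ2] = [F, T, T, T]
r3 m[X8→φ3] = [T, T, T, T]
r3 m[X15→φ1] = [T, T, T, T]
r3 m[X11→φ3] = [F, F, T, T]
r3 m[X11→φ6] = [T, T, T, T]
r3 m[X9→φ5] = [T, T, T, T]
r3 m[X1→φ2] = [T, T, T, T]
r3 m[X1→φ4] = [T, T, T, T]
r3 m[X2→φ0] = [F, T, F, T]
r3 m[X2→φ1] = [F, T, F, T]
r3 m[X2→φ7] = [T, T, T, T]
r3 m[X7→φ0] = [T, F, T, T]
r3 m[X7→φ5] = [T, T, T, T]
r3 m[X6→φ4] = [T, F, F, T]
r3 m[X6→φ8] = [T, T, T, T]
r4 m[φ0→X8] = [T, T, T, T]
r4 m[φ0→X2] = [T, T, T, T]
r4 m[φ0→X7] = [T, T, T, T]
r4 m[φ1→X15] = [T, T, F, T]
r4 m[φ1→X2] = [T, T, T, T]
r4 m[φ2→X8] = [T, T, T, T]
r4 m[φ2→X1] = [T, T, T, T]
r4 m[φ3→X8] = [F, T, F, T]
r4 m[φ3→X11] = [T, T, T, T]
r4 m[φ4→X1] = [F, T, T, T]
r4 m[φ4→X6] = [T, T, T, T]
r4 m[φ5→X9] = [T, T, T, T]
r4 m[φ5→X7] = [T, F, T, T]
r4 m[φ6→X11] = [F, F, T, T]
r4 m[φ7→X2] = [F, T, F, T]
r4 m[φ8→X6] = [T, F, F, T]
r4 m[X8→φ0] = [F, T, F, T]
r4 m[X8→φ2] = [F, T, F, T]
r4 m[X8→φ3] = [T, T, T, T]
r4 m[X15→φ1] = [T, T, T, T]
r4 m[X11→φ3] = [F, F, T, T]
r4 m[X11→φ6] = [T, T, T, T]
r4 m[X9→φ5] = [T, T, T, T]
r4 m[X1→φ2] = [F, T, T, T]
r4 m[X1→φ4] = [T, T, T, T]
r4 m[X2→φ0] = [F, T, F, T]
r4 m[X2→φ1] = [F, T, F, T]
r4 m[X2→φ7] = [T, T, T, T]
r4 m[X7→φ0] = [T, F, T, T]
r4 m[X7→φ5] = [T, T, T, T]
r4 m[X6→φ4] = [T, F, F, T]
r4 m[X6→φ8] = [T, T, T, T]
r5 m[φ0→X8] = [T, T, T, T]
r5 m[φ0→X2] = [T, T, T, T]
r5 m[φ0→X7] = [T, T, T, T]
r5 m[φ1→X15] = [T, T, F, T]
r5 m[φ1→X2] = [T, T, T, T]
r5 m[φ2→X8] = [T, T, T, T]
r5 m[φ2→X1] = [T, T, T, T]
r5 m[φ3→X8] = [F, T, F, T]
r5 m[φ3→X11] = [T, T, T, T]
r5 m[φ4→X1] = [F, T, T, T]
r5 m[φ4→X6] = [T, T, T, T]
r5 m[φ5→X9] = [T, T, T, T]
r5 m[φ5→X7] = [T, F, T, T]
r5 m[φ6→X11] = [F, F, T, T]
r5 m[φ7→X2] = [F, T, F, T]
r5 m[φ8→X6] = [T, F, F, T]
r5 m[X8→φ0] = [F, T, F, T]
r5 m[X8→φ2] = [F, T, F, T]
r5 m[X8→φ3] = [T, T, T, T]
r5 m[X15→φ1] = [T, T, T, T]
r5 m[X11→φ3] = [F, F, T, T]
r5 m[X11→φ6] = [T, T, T, T]
r5 m[X9→φ5] = [T, T, T, T]
r5 m[X1→φ2] = [F, T, T, T]
r5 m[X1→φ4] = [T, T, T, T]
r5 m[X2→φ0] = [F, T, F, T]
r5 m[X2→φ1] = [F, T, F, T]
r5 m[X2→φ7] = [T, T, T, T]
r5 m[X7→φ0] = [T, F, T, T]
r5 m[X7→φ5] = [T, T, T, T]
r5 m[X6→φ4] = [T, F, F, T]
r5 m[X6→φ8] = [T, T, T, T]
fixed point reached at round 5
b[X6] = ⊗ incoming = [T, F, F, T]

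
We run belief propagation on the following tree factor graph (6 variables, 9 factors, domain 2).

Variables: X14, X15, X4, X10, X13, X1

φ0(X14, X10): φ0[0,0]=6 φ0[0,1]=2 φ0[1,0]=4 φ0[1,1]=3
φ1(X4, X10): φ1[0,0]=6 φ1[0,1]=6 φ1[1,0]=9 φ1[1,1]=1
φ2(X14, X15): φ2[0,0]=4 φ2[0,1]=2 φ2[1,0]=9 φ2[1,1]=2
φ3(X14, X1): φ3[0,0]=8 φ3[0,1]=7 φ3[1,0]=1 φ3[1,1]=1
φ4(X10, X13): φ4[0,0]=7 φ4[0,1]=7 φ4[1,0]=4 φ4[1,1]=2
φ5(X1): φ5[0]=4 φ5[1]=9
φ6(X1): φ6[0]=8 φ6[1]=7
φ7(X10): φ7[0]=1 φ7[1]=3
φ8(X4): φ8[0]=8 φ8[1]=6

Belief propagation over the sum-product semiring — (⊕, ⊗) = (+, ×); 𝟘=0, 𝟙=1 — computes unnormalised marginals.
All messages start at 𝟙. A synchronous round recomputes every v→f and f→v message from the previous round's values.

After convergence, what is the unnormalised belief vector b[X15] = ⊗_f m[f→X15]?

b[X15] = [36684396, 16293048]

init: all messages = 𝟙 over 2 values
r1 m[φ0→X14] = [8, 7]
r1 m[φ0→X10] = [10, 5]
r1 m[φ1→X4] = [12, 10]
r1 m[φ1→X10] = [15, 7]
r1 m[φ2→X14] = [6, 11]
r1 m[φ2→X15] = [13, 4]
r1 m[φ3→X14] = [15, 2]
r1 m[φ3→X1] = [9, 8]
r1 m[φ4→X10] = [14, 6]
r1 m[φ4→X13] = [11, 9]
r1 m[φ5→X1] = [4, 9]
r1 m[φ6→X1] = [8, 7]
r1 m[φ7→X10] = [1, 3]
r1 m[φ8→X4] = [8, 6]
r1 m[X14→φ0] = [1, 1]
r1 m[X14→φ2] = [1, 1]
r1 m[X14→φ3] = [1, 1]
r1 m[X15→φ2] = [1, 1]
r1 m[X4→φ1] = [1, 1]
r1 m[X4→φ8] = [1, 1]
r1 m[X10→φ0] = [1, 1]
r1 m[X10→φ1] = [1, 1]
r1 m[X10→φ4] = [1, 1]
r1 m[X10→φ7] = [1, 1]
r1 m[X13→φ4] = [1, 1]
r1 m[X1→φ3] = [1, 1]
r1 m[X1→φ5] = [1, 1]
r1 m[X1→φ6] = [1, 1]
r2 m[φ0→X14] = [8, 7]
r2 m[φ0→X10] = [10, 5]
r2 m[φ1→X4] = [12, 10]
r2 m[φ1→X10] = [15, 7]
r2 m[φ2→X14] = [6, 11]
r2 m[φ2→X15] = [13, 4]
r2 m[φ3→X14] = [15, 2]
r2 m[φ3→X1] = [9, 8]
r2 m[φ4→X10] = [14, 6]
r2 m[φ4→X13] = [11, 9]
r2 m[φ5→X1] = [4, 9]
r2 m[φ6→X1] = [8, 7]
r2 m[φ7→X10] = [1, 3]
r2 m[φ8→X4] = [8, 6]
r2 m[X14→φ0] = [90, 22]
r2 m[X14→φ2] = [120, 14]
r2 m[X14→φ3] = [48, 77]
r2 m[X15→φ2] = [1, 1]
r2 m[X4→φ1] = [8, 6]
r2 m[X4→φ8] = [12, 10]
r2 m[X10→φ0] = [210, 126]
r2 m[X10→φ1] = [140, 90]
r2 m[X10→φ4] = [150, 105]
r2 m[X10→φ7] = [2100, 210]
r2 m[X13→φ4] = [1, 1]
r2 m[X1→φ3] = [32, 63]
r2 m[X1→φ5] = [72, 56]
r2 m[X1→φ6] = [36, 72]
r3 m[φ0→X14] = [1512, 1218]
r3 m[φ0→X10] = [628, 246]
r3 m[φ1→X4] = [1380, 1350]
r3 m[φ1→X10] = [102, 54]
r3 m[φ2→X14] = [6, 11]
r3 m[φ2→X15] = [606, 268]
r3 m[φ3→X14] = [697, 95]
r3 m[φ3→X1] = [461, 413]
r3 m[φ4→X10] = [14, 6]
r3 m[φ4→X13] = [1470, 1260]
r3 m[φ5→X1] = [4, 9]
r3 m[φ6→X1] = [8, 7]
r3 m[φ7→X10] = [1, 3]
r3 m[φ8→X4] = [8, 6]
r3 m[X14→φ0] = [90, 22]
r3 m[X14→φ2] = [120, 14]
r3 m[X14→φ3] = [48, 77]
r3 m[X15→φ2] = [1, 1]
r3 m[X4→φ1] = [8, 6]
r3 m[X4→φ8] = [12, 10]
r3 m[X10→φ0] = [210, 126]
r3 m[X10→φ1] = [140, 90]
r3 m[X10→φ4] = [150, 105]
r3 m[X10→φ7] = [2100, 210]
r3 m[X13→φ4] = [1, 1]
r3 m[X1→φ3] = [32, 63]
r3 m[X1→φ5] = [72, 56]
r3 m[X1→φ6] = [36, 72]
r4 m[φ0→X14] = [1512, 1218]
r4 m[φ0→X10] = [628, 246]
r4 m[φ1→X4] = [1380, 1350]
r4 m[φ1→X10] = [102, 54]
r4 m[φ2→X14] = [6, 11]
r4 m[φ2→X15] = [606, 268]
r4 m[φ3→X14] = [697, 95]
r4 m[φ3→X1] = [461, 413]
r4 m[φ4→X10] = [14, 6]
r4 m[φ4→X13] = [1470, 1260]
r4 m[φ5→X1] = [4, 9]
r4 m[φ6→X1] = [8, 7]
r4 m[φ7→X10] = [1, 3]
r4 m[φ8→X4] = [8, 6]
r4 m[X14→φ0] = [4182, 1045]
r4 m[X14→φ2] = [1053864, 115710]
r4 m[X14→φ3] = [9072, 13398]
r4 m[X15→φ2] = [1, 1]
r4 m[X4→φ1] = [8, 6]
r4 m[X4→φ8] = [1380, 1350]
r4 m[X10→φ0] = [1428, 972]
r4 m[X10→φ1] = [8792, 4428]
r4 m[X10→φ4] = [64056, 39852]
r4 m[X10→φ7] = [896784, 79704]
r4 m[X13→φ4] = [1, 1]
r4 m[X1→φ3] = [32, 63]
r4 m[X1→φ5] = [3688, 2891]
r4 m[X1→φ6] = [1844, 3717]
r5 m[φ0→X14] = [10512, 8628]
r5 m[φ0→X10] = [29272, 11499]
r5 m[φ1→X4] = [79320, 83556]
r5 m[φ1→X10] = [102, 54]
r5 m[φ2→X14] = [6, 11]
r5 m[φ2→X15] = [5256846, 2339148]
r5 m[φ3→X14] = [697, 95]
r5 m[φ3→X1] = [85974, 76902]
r5 m[φ4→X10] = [14, 6]
r5 m[φ4→X13] = [607800, 528096]
r5 m[φ5→X1] = [4, 9]
r5 m[φ6→X1] = [8, 7]
r5 m[φ7→X10] = [1, 3]
r5 m[φ8→X4] = [8, 6]
r5 m[X14→φ0] = [4182, 1045]
r5 m[X14→φ2] = [1053864, 115710]
r5 m[X14→φ3] = [9072, 13398]
r5 m[X15→φ2] = [1, 1]
r5 m[X4→φ1] = [8, 6]
r5 m[X4→φ8] = [1380, 1350]
r5 m[X10→φ0] = [1428, 972]
r5 m[X10→φ1] = [8792, 4428]
r5 m[X10→φ4] = [64056, 39852]
r5 m[X10→φ7] = [896784, 79704]
r5 m[X13→φ4] = [1, 1]
r5 m[X1→φ3] = [32, 63]
r5 m[X1→φ5] = [3688, 2891]
r5 m[X1→φ6] = [1844, 3717]
r6 m[φ0→X14] = [10512, 8628]
r6 m[φ0→X10] = [29272, 11499]
r6 m[φ1→X4] = [79320, 83556]
r6 m[φ1→X10] = [102, 54]
r6 m[φ2→X14] = [6, 11]
r6 m[φ2→X15] = [5256846, 2339148]
r6 m[φ3→X14] = [697, 95]
r6 m[φ3→X1] = [85974, 76902]
r6 m[φ4→X10] = [14, 6]
r6 m[φ4→X13] = [607800, 528096]
r6 m[φ5→X1] = [4, 9]
r6 m[φ6→X1] = [8, 7]
r6 m[φ7→X10] = [1, 3]
r6 m[φ8→X4] = [8, 6]
r6 m[X14→φ0] = [4182, 1045]
r6 m[X14→φ2] = [7326864, 819660]
r6 m[X14→φ3] = [63072, 94908]
r6 m[X15→φ2] = [1, 1]
r6 m[X4→φ1] = [8, 6]
r6 m[X4→φ8] = [79320, 83556]
r6 m[X10→φ0] = [1428, 972]
r6 m[X10→φ1] = [409808, 206982]
r6 m[X10→φ4] = [2985744, 1862838]
r6 m[X10→φ7] = [41800416, 3725676]
r6 m[X13→φ4] = [1, 1]
r6 m[X1→φ3] = [32, 63]
r6 m[X1→φ5] = [687792, 538314]
r6 m[X1→φ6] = [343896, 692118]
r7 m[φ0→X14] = [10512, 8628]
r7 m[φ0→X10] = [29272, 11499]
r7 m[φ1→X4] = [3700740, 3895254]
r7 m[φ1→X10] = [102, 54]
r7 m[φ2→X14] = [6, 11]
r7 m[φ2→X15] = [36684396, 16293048]
r7 m[φ3→X14] = [697, 95]
r7 m[φ3→X1] = [599484, 536412]
r7 m[φ4→X10] = [14, 6]
r7 m[φ4→X13] = [28351560, 24625884]
r7 m[φ5→X1] = [4, 9]
r7 m[φ6→X1] = [8, 7]
r7 m[φ7→X10] = [1, 3]
r7 m[φ8→X4] = [8, 6]
r7 m[X14→φ0] = [4182, 1045]
r7 m[X14→φ2] = [7326864, 819660]
r7 m[X14→φ3] = [63072, 94908]
r7 m[X15→φ2] = [1, 1]
r7 m[X4→φ1] = [8, 6]
r7 m[X4→φ8] = [79320, 83556]
r7 m[X10→φ0] = [1428, 972]
r7 m[X10→φ1] = [409808, 206982]
r7 m[X10→φ4] = [2985744, 1862838]
r7 m[X10→φ7] = [41800416, 3725676]
r7 m[X13→φ4] = [1, 1]
r7 m[X1→φ3] = [32, 63]
r7 m[X1→φ5] = [687792, 538314]
r7 m[X1→φ6] = [343896, 692118]
r8 m[φ0→X14] = [10512, 8628]
r8 m[φ0→X10] = [29272, 11499]
r8 m[φ1→X4] = [3700740, 3895254]
r8 m[φ1→X10] = [102, 54]
r8 m[φ2→X14] = [6, 11]
r8 m[φ2→X15] = [36684396, 16293048]
r8 m[φ3→X14] = [697, 95]
r8 m[φ3→X1] = [599484, 536412]
r8 m[φ4→X10] = [14, 6]
r8 m[φ4→X13] = [28351560, 24625884]
r8 m[φ5→X1] = [4, 9]
r8 m[φ6→X1] = [8, 7]
r8 m[φ7→X10] = [1, 3]
r8 m[φ8→X4] = [8, 6]
r8 m[X14→φ0] = [4182, 1045]
r8 m[X14→φ2] = [7326864, 819660]
r8 m[X14→φ3] = [63072, 94908]
r8 m[X15→φ2] = [1, 1]
r8 m[X4→φ1] = [8, 6]
r8 m[X4→φ8] = [3700740, 3895254]
r8 m[X10→φ0] = [1428, 972]
r8 m[X10→φ1] = [409808, 206982]
r8 m[X10→φ4] = [2985744, 1862838]
r8 m[X10→φ7] = [41800416, 3725676]
r8 m[X13→φ4] = [1, 1]
r8 m[X1→φ3] = [32, 63]
r8 m[X1→φ5] = [4795872, 3754884]
r8 m[X1→φ6] = [2397936, 4827708]
r9 m[φ0→X14] = [10512, 8628]
r9 m[φ0→X10] = [29272, 11499]
r9 m[φ1→X4] = [3700740, 3895254]
r9 m[φ1→X10] = [102, 54]
r9 m[φ2→X14] = [6, 11]
r9 m[φ2→X15] = [36684396, 16293048]
r9 m[φ3→X14] = [697, 95]
r9 m[φ3→X1] = [599484, 536412]
r9 m[φ4→X10] = [14, 6]
r9 m[φ4→X13] = [28351560, 24625884]
r9 m[φ5→X1] = [4, 9]
r9 m[φ6→X1] = [8, 7]
r9 m[φ7→X10] = [1, 3]
r9 m[φ8→X4] = [8, 6]
r9 m[X14→φ0] = [4182, 1045]
r9 m[X14→φ2] = [7326864, 819660]
r9 m[X14→φ3] = [63072, 94908]
r9 m[X15→φ2] = [1, 1]
r9 m[X4→φ1] = [8, 6]
r9 m[X4→φ8] = [3700740, 3895254]
r9 m[X10→φ0] = [1428, 972]
r9 m[X10→φ1] = [409808, 206982]
r9 m[X10→φ4] = [2985744, 1862838]
r9 m[X10→φ7] = [41800416, 3725676]
r9 m[X13→φ4] = [1, 1]
r9 m[X1→φ3] = [32, 63]
r9 m[X1→φ5] = [4795872, 3754884]
r9 m[X1→φ6] = [2397936, 4827708]
fixed point reached at round 9
b[X15] = ⊗ incoming = [36684396, 16293048]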